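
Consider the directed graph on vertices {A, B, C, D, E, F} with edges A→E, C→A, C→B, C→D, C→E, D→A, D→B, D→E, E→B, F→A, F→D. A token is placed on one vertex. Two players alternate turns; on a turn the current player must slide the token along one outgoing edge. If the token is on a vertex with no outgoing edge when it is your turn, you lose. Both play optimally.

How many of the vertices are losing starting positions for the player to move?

2

Build the W/L table. Terminal = L. A non-terminal position is W if it has a move to some L; otherwise it is L.
Every edge goes from a vertex to one that appears earlier in the order B, E, A, D, F, C, so processing vertices in that order labels each vertex after all of its successors.
B: no outgoing edge → L
E: can move to B, which is L ⇒ W
A: the only move is to E(W), a W ⇒ L
D: can move to A, which is L ⇒ W
F: can move to A, which is L ⇒ W
C: can move to A, which is L ⇒ W
The L vertices are A, B; that is 2 in all.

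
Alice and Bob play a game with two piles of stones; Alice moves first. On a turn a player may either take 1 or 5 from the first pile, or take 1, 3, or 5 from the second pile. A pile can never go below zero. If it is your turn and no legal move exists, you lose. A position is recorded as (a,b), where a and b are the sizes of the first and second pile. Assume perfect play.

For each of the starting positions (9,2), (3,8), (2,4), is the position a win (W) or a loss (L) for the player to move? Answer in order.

Use the standard recursion: the mover loses at a terminal position; elsewhere, the mover wins exactly when some move hands the opponent an L position.
No move ever increases a pile, so every position that can arise here has a ≤ 9 and b ≤ 8; it is enough to label the cells with 0 ≤ a ≤ 9 and 0 ≤ b ≤ 8.
Every move lowers a or b (never raises either), so fill the grid row by row in increasing a, and left to right within a row: each cell's successors are then already labelled.
      b=0  b=1  b=2  b=3  b=4  b=5  b=6  b=7  b=8
a=0:    L    W    L    W    L    W    L    W    L
a=1:    W    L    W    L    W    L    W    L    W
a=2:    L    W    L    W    L    W    L    W    L
a=3:    W    L    W    L    W    L    W    L    W
a=4:    L    W    L    W    L    W    L    W    L
a=5:    W    L    W    L    W    L    W    L    W
a=6:    L    W    L    W    L    W    L    W    L
a=7:    W    L    W    L    W    L    W    L    W
a=8:    L    W    L    W    L    W    L    W    L
a=9:    W    L    W    L    W    L    W    L    W
Cells with no legal move (terminal, hence L): (0,0).
The remaining L cells, each justified by listing all of its moves:
(0,2): →(0,1)(W) only, which is W, so L
(0,4): →(0,3)(W), (0,1)(W) — all W, so L
(0,6): →(0,5)(W), (0,3)(W), (0,1)(W) — all W, so L
(0,8): →(0,7)(W), (0,5)(W), (0,3)(W) — all W, so L
(1,1): →(0,1)(W), (1,0)(W) — all W, so L
(1,3): →(0,3)(W), (1,2)(W), (1,0)(W) — all W, so L
(1,5): →(0,5)(W), (1,4)(W), (1,2)(W), (1,0)(W) — all W, so L
(1,7): →(0,7)(W), (1,6)(W), (1,4)(W), (1,2)(W) — all W, so L
(2,0): →(1,0)(W) only, which is W, so L
(2,2): →(1,2)(W), (2,1)(W) — all W, so L
(2,4): →(1,4)(W), (2,3)(W), (2,1)(W) — all W, so L
(2,6): →(1,6)(W), (2,5)(W), (2,3)(W), (2,1)(W) — all W, so L
(2,8): →(1,8)(W), (2,7)(W), (2,5)(W), (2,3)(W) — all W, so L
(3,1): →(2,1)(W), (3,0)(W) — all W, so L
(3,3): →(2,3)(W), (3,2)(W), (3,0)(W) — all W, so L
(3,5): →(2,5)(W), (3,4)(W), (3,2)(W), (3,0)(W) — all W, so L
(3,7): →(2,7)(W), (3,6)(W), (3,4)(W), (3,2)(W) — all W, so L
(4,0): →(3,0)(W) only, which is W, so L
(4,2): →(3,2)(W), (4,1)(W) — all W, so L
(4,4): →(3,4)(W), (4,3)(W), (4,1)(W) — all W, so L
(4,6): →(3,6)(W), (4,5)(W), (4,3)(W), (4,1)(W) — all W, so L
(4,8): →(3,8)(W), (4,7)(W), (4,5)(W), (4,3)(W) — all W, so L
(5,1): →(4,1)(W), (0,1)(W), (5,0)(W) — all W, so L
(5,3): →(4,3)(W), (0,3)(W), (5,2)(W), (5,0)(W) — all W, so L
(5,5): →(4,5)(W), (0,5)(W), (5,4)(W), (5,2)(W), (5,0)(W) — all W, so L
(5,7): →(4,7)(W), (0,7)(W), (5,6)(W), (5,4)(W), (5,2)(W) — all W, so L
(6,0): →(5,0)(W), (1,0)(W) — all W, so L
(6,2): →(5,2)(W), (1,2)(W), (6,1)(W) — all W, so L
(6,4): →(5,4)(W), (1,4)(W), (6,3)(W), (6,1)(W) — all W, so L
(6,6): →(5,6)(W), (1,6)(W), (6,5)(W), (6,3)(W), (6,1)(W) — all W, so L
(6,8): →(5,8)(W), (1,8)(W), (6,7)(W), (6,5)(W), (6,3)(W) — all W, so L
(7,1): →(6,1)(W), (2,1)(W), (7,0)(W) — all W, so L
(7,3): →(6,3)(W), (2,3)(W), (7,2)(W), (7,0)(W) — all W, so L
(7,5): →(6,5)(W), (2,5)(W), (7,4)(W), (7,2)(W), (7,0)(W) — all W, so L
(7,7): →(6,7)(W), (2,7)(W), (7,6)(W), (7,4)(W), (7,2)(W) — all W, so L
(8,0): →(7,0)(W), (3,0)(W) — all W, so L
(8,2): →(7,2)(W), (3,2)(W), (8,1)(W) — all W, so L
(8,4): →(7,4)(W), (3,4)(W), (8,3)(W), (8,1)(W) — all W, so L
(8,6): →(7,6)(W), (3,6)(W), (8,5)(W), (8,3)(W), (8,1)(W) — all W, so L
(8,8): →(7,8)(W), (3,8)(W), (8,7)(W), (8,5)(W), (8,3)(W) — all W, so L
(9,1): →(8,1)(W), (4,1)(W), (9,0)(W) — all W, so L
(9,3): →(8,3)(W), (4,3)(W), (9,2)(W), (9,0)(W) — all W, so L
(9,5): →(8,5)(W), (4,5)(W), (9,4)(W), (9,2)(W), (9,0)(W) — all W, so L
(9,7): →(8,7)(W), (4,7)(W), (9,6)(W), (9,4)(W), (9,2)(W) — all W, so L
Every other cell has at least one move into one of the L cells above, so it is W.
(9,2): the move to (8,2) reaches an L cell, so W
(3,8): the move to (2,8) reaches an L cell, so W
(2,4): one of the L cells justified above, so L

(9,2): W, (3,8): W, (2,4): L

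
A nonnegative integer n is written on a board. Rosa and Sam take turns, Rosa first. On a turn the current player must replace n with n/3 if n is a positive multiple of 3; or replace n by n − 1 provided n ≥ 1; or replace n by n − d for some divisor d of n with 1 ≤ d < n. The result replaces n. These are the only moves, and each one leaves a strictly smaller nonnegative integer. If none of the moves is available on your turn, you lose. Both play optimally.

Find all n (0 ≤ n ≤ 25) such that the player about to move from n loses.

Classify positions by backward induction: terminal positions (no move available) are L. From any other position, the mover wins iff some move reaches an L.
n=0: no move → L
n=1: can move to 0, which is L ⇒ W
n=2: the only move is to 1(W), a W ⇒ L
n=3: can move to 2, which is L ⇒ W
n=4: can move to 2, which is L ⇒ W
n=5: the only move is to 4(W), a W ⇒ L
n=6: can move to 2, which is L ⇒ W
n=7: the only move is to 6(W), a W ⇒ L
n=8: can move to 7, which is L ⇒ W
n=9: moves to 3(W), 6(W), 8(W); every one is W ⇒ L
n=10: can move to 5, which is L ⇒ W
n=11: the only move is to 10(W), a W ⇒ L
n=12: can move to 9, which is L ⇒ W
n=13: the only move is to 12(W), a W ⇒ L
n=14: can move to 7, which is L ⇒ W
n=15: can move to 5, which is L ⇒ W
n=16: moves to 8(W), 12(W), 14(W), 15(W); every one is W ⇒ L
n=17: can move to 16, which is L ⇒ W
n=18: can move to 9, which is L ⇒ W
n=19: the only move is to 18(W), a W ⇒ L
n=20: can move to 16, which is L ⇒ W
n=21: can move to 7, which is L ⇒ W
n=22: can move to 11, which is L ⇒ W
n=23: the only move is to 22(W), a W ⇒ L
n=24: can move to 16, which is L ⇒ W
n=25: moves to 20(W), 24(W); every one is W ⇒ L
The losing starting values of n are exactly the entries labelled L in this table (11 of them).

0, 2, 5, 7, 9, 11, 13, 16, 19, 23, 25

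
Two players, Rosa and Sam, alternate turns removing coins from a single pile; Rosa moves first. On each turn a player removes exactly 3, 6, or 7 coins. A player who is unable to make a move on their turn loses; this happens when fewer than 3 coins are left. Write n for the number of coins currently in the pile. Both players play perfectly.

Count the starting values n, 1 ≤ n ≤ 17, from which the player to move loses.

Build the W/L table. Terminal = L. A non-terminal position is W if it has a move to some L; otherwise it is L.
n=0: no move → L
n=1: no move → L
n=2: no move → L
n=3: W (go to 0, an L position)
n=4: W (go to 1, an L position)
n=5: W (go to 2, an L position)
n=6: W (go to 0, an L position)
n=7: W (go to 1, an L position)
n=8: W (go to 2, an L position)
n=9: W (go to 2, an L position)
n=10: L (options 7(W), 4(W), 3(W) are all W)
n=11: L (options 8(W), 5(W), 4(W) are all W)
n=12: L (options 9(W), 6(W), 5(W) are all W)
n=13: W (go to 10, an L position)
n=14: W (go to 11, an L position)
n=15: W (go to 12, an L position)
n=16: W (go to 10, an L position)
n=17: W (go to 11, an L position)
L entries with 1 ≤ n ≤ 17 (n=0 is outside the asked range and is not counted): n = 1, 2, 10, 11, 12; that makes 5.

5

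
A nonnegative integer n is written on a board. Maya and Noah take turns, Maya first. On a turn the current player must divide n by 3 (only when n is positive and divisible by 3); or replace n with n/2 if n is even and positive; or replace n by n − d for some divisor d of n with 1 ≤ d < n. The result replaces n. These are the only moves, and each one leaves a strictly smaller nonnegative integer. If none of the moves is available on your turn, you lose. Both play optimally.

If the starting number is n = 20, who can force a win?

Maya wins.

Build the W/L table. Terminal = L. A non-terminal position is W if it has a move to some L; otherwise it is L.
n=0: no move → L
n=1: no move → L
n=2: W (go to 1, an L position)
n=3: W (go to 1, an L position)
n=4: L (options 2(W), 3(W) are all W)
n=5: W (go to 4, an L position)
n=6: W (go to 4, an L position)
n=7: L (sole option 6(W) is W)
n=8: W (go to 4, an L position)
n=9: L (options 3(W), 6(W), 8(W) are all W)
n=10: W (go to 9, an L position)
n=11: L (sole option 10(W) is W)
n=12: W (go to 4, an L position)
n=13: L (sole option 12(W) is W)
n=14: W (go to 7, an L position)
n=15: L (options 5(W), 10(W), 12(W), 14(W) are all W)
n=16: W (go to 15, an L position)
n=17: L (sole option 16(W) is W)
n=18: W (go to 9, an L position)
n=19: L (sole option 18(W) is W)
n=20: W (go to 15, an L position)
From 20 Maya can move to 15, reaching an L position.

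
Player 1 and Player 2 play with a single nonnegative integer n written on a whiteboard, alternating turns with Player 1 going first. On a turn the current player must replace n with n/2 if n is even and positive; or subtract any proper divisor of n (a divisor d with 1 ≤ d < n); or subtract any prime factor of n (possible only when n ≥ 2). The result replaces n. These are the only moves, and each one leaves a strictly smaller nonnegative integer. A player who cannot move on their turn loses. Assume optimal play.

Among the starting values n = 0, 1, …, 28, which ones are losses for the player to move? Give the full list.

Work bottom-up. With no move the player to move loses. Otherwise the position is W if at least one move leads to an L position for the opponent, and L if every move leads to a W.
n=0: no move → L
n=1: no move → L
n=2: can move to 0, which is L ⇒ W
n=3: can move to 0, which is L ⇒ W
n=4: moves to 2(W), 3(W); every one is W ⇒ L
n=5: can move to 0, which is L ⇒ W
n=6: can move to 4, which is L ⇒ W
n=7: can move to 0, which is L ⇒ W
n=8: can move to 4, which is L ⇒ W
n=9: moves to 6(W), 8(W); every one is W ⇒ L
n=10: can move to 9, which is L ⇒ W
n=11: can move to 0, which is L ⇒ W
n=12: can move to 9, which is L ⇒ W
n=13: can move to 0, which is L ⇒ W
n=14: moves to 7(W), 12(W), 13(W); every one is W ⇒ L
n=15: can move to 14, which is L ⇒ W
n=16: can move to 14, which is L ⇒ W
n=17: can move to 0, which is L ⇒ W
n=18: can move to 9, which is L ⇒ W
n=19: can move to 0, which is L ⇒ W
n=20: moves to 10(W), 15(W), 16(W), 18(W), 19(W); every one is W ⇒ L
n=21: can move to 14, which is L ⇒ W
n=22: can move to 20, which is L ⇒ W
n=23: can move to 0, which is L ⇒ W
n=24: can move to 20, which is L ⇒ W
n=25: can move to 20, which is L ⇒ W
n=26: moves to 13(W), 24(W), 25(W); every one is W ⇒ L
n=27: can move to 26, which is L ⇒ W
n=28: can move to 14, which is L ⇒ W
The losing starting values of n are exactly the entries labelled L in this table (7 of them).

0, 1, 4, 9, 14, 20, 26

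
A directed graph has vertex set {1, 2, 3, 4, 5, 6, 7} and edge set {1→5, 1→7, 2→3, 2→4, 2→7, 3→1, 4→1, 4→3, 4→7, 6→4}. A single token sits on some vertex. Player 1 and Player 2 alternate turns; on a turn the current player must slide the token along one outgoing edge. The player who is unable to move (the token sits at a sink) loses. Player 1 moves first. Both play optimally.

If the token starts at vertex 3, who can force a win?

Work bottom-up. With no move the player to move loses. Otherwise the position is W if at least one move leads to an L position for the opponent, and L if every move leads to a W.
Every edge goes from a vertex to one that appears earlier in the order 5, 7, 1, 3, 4, 2, 6, so processing vertices in that order labels each vertex after all of its successors.
5: no outgoing edge → L
7: no outgoing edge → L
1: can move to 7, which is L ⇒ W
3: the only move is to 1(W), a W ⇒ L
4: can move to 3, which is L ⇒ W
2: can move to 3, which is L ⇒ W
6: the only move is to 4(W), a W ⇒ L
Every move from 3 reaches a W position, so the mover loses.

Player 2 wins.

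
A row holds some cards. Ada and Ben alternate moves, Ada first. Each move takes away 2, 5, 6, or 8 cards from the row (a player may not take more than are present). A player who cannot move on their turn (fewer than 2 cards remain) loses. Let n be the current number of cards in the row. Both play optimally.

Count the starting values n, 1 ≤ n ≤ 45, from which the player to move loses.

Use the standard recursion: the mover loses at a terminal position; elsewhere, the mover wins exactly when some move hands the opponent an L position.
n=0: no move → L
n=1: no move → L
n=2: W (go to 0, an L position)
n=3: W (go to 1, an L position)
n=4: L (sole option 2(W) is W)
n=5: W (go to 0, an L position)
n=6: W (go to 4, an L position)
n=7: W (go to 1, an L position)
n=8: W (go to 0, an L position)
n=9: W (go to 4, an L position)
n=10: W (go to 4, an L position)
n=11: L (options 9(W), 6(W), 5(W), 3(W) are all W)
n=12: W (go to 4, an L position)
n=13: W (go to 11, an L position)
n=14: L (options 12(W), 9(W), 8(W), 6(W) are all W)
n=15: L (options 13(W), 10(W), 9(W), 7(W) are all W)
n=16: W (go to 14, an L position)
n=17: W (go to 15, an L position)
n=18: L (options 16(W), 13(W), 12(W), 10(W) are all W)
n=19: W (go to 14, an L position)
n=20: W (go to 18, an L position)
n=21: W (go to 15, an L position)
n=22: W (go to 14, an L position)
n=23: W (go to 18, an L position)
n=24: W (go to 18, an L position)
n=25: L (options 23(W), 20(W), 19(W), 17(W) are all W)
n=26: W (go to 18, an L position)
n=27: W (go to 25, an L position)
n=28: L (options 26(W), 23(W), 22(W), 20(W) are all W)
n=29: L (options 27(W), 24(W), 23(W), 21(W) are all W)
n=30: W (go to 28, an L position)
n=31: W (go to 29, an L position)
n=32: L (options 30(W), 27(W), 26(W), 24(W) are all W)
n=33: W (go to 28, an L position)
n=34: W (go to 32, an L position)
n=35: W (go to 29, an L position)
n=36: W (go to 28, an L position)
n=37: W (go to 32, an L position)
n=38: W (go to 32, an L position)
n=39: L (options 37(W), 34(W), 33(W), 31(W) are all W)
n=40: W (go to 32, an L position)
n=41: W (go to 39, an L position)
n=42: L (options 40(W), 37(W), 36(W), 34(W) are all W)
n=43: L (options 41(W), 38(W), 37(W), 35(W) are all W)
n=44: W (go to 42, an L position)
n=45: W (go to 43, an L position)
L entries with 1 ≤ n ≤ 45 (n=0 is outside the asked range and is not counted): n = 1, 4, 11, 14, 15, 18, 25, 28, 29, 32, 39, 42, 43; that makes 13.

13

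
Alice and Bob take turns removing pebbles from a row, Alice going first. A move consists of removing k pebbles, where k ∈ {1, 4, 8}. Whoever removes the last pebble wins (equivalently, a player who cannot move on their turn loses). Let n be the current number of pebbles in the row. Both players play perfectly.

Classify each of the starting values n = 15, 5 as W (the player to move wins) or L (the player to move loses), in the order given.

15: W, 5: L

Compute win/loss labels from the base case upward. A position with no move is L. Any other position is W if it can reach an L in one move, else L.
n=0: no move → L
n=1: can move to 0, which is L ⇒ W
n=2: the only move is to 1(W), a W ⇒ L
n=3: can move to 2, which is L ⇒ W
n=4: can move to 0, which is L ⇒ W
n=5: moves to 4(W), 1(W); every one is W ⇒ L
n=6: can move to 5, which is L ⇒ W
n=7: moves to 6(W), 3(W); every one is W ⇒ L
n=8: can move to 7, which is L ⇒ W
n=9: can move to 5, which is L ⇒ W
n=10: can move to 2, which is L ⇒ W
n=11: can move to 7, which is L ⇒ W
n=12: moves to 11(W), 8(W), 4(W); every one is W ⇒ L
n=13: can move to 12, which is L ⇒ W
n=14: moves to 13(W), 10(W), 6(W); every one is W ⇒ L
n=15: can move to 14, which is L ⇒ W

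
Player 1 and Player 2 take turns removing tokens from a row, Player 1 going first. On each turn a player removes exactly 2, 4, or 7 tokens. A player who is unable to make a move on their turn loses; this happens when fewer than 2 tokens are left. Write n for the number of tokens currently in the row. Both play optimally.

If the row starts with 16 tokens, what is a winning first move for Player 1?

Classify positions by backward induction: terminal positions (no move available) are L. From any other position, the mover wins iff some move reaches an L.
n=0: no move → L
n=1: no move → L
n=2: →0(L), so W
n=3: →1(L), so W
n=4: →0(L), so W
n=5: →1(L), so W
n=6: →4(W), 2(W) — all W, so L
n=7: →0(L), so W
n=8: →6(L), so W
n=9: →7(W), 5(W), 2(W) — all W, so L
n=10: →6(L), so W
n=11: →9(L), so W
n=12: →10(W), 8(W), 5(W) — all W, so L
n=13: →9(L), so W
n=14: →12(L), so W
n=15: →13(W), 11(W), 8(W) — all W, so L
n=16: →12(L), so W
From 16, the L positions reachable in one move are: 12, 9. Any move reaching one of these is winning.

Remove 4, leaving 12.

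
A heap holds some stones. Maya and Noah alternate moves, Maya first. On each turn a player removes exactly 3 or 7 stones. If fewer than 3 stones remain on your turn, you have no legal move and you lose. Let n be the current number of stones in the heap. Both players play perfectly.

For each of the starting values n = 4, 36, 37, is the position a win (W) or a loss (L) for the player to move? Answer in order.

4: W, 36: L, 37: W

Work bottom-up. With no move the player to move loses. Otherwise the position is W if at least one move leads to an L position for the opponent, and L if every move leads to a W.
n=0: no move → L
n=1: no move → L
n=2: no move → L
n=3: can move to 0, which is L ⇒ W
n=4: can move to 1, which is L ⇒ W
n=5: can move to 2, which is L ⇒ W
n=6: the only move is to 3(W), a W ⇒ L
n=7: can move to 0, which is L ⇒ W
n=8: can move to 1, which is L ⇒ W
n=9: can move to 6, which is L ⇒ W
n=10: moves to 7(W), 3(W); every one is W ⇒ L
n=11: moves to 8(W), 4(W); every one is W ⇒ L
n=12: moves to 9(W), 5(W); every one is W ⇒ L
n=13: can move to 10, which is L ⇒ W
n=14: can move to 11, which is L ⇒ W
n=15: can move to 12, which is L ⇒ W
n=16: moves to 13(W), 9(W); every one is W ⇒ L
n=17: can move to 10, which is L ⇒ W
n=18: can move to 11, which is L ⇒ W
n=19: can move to 16, which is L ⇒ W
n=20: moves to 17(W), 13(W); every one is W ⇒ L
n=21: moves to 18(W), 14(W); every one is W ⇒ L
n=22: moves to 19(W), 15(W); every one is W ⇒ L
n=23: can move to 20, which is L ⇒ W
n=24: can move to 21, which is L ⇒ W
n=25: can move to 22, which is L ⇒ W
n=26: moves to 23(W), 19(W); every one is W ⇒ L
n=27: can move to 20, which is L ⇒ W
n=28: can move to 21, which is L ⇒ W
n=29: can move to 26, which is L ⇒ W
n=30: moves to 27(W), 23(W); every one is W ⇒ L
n=31: moves to 28(W), 24(W); every one is W ⇒ L
n=32: moves to 29(W), 25(W); every one is W ⇒ L
n=33: can move to 30, which is L ⇒ W
n=34: can move to 31, which is L ⇒ W
n=35: can move to 32, which is L ⇒ W
n=36: moves to 33(W), 29(W); every one is W ⇒ L
n=37: can move to 30, which is L ⇒ W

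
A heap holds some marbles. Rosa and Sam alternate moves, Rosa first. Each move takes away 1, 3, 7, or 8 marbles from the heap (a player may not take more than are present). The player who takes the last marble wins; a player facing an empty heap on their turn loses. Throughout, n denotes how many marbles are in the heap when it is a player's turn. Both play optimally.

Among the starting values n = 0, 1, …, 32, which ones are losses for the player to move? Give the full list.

Classify positions by backward induction: terminal positions (no move available) are L. From any other position, the mover wins iff some move reaches an L.
n=0: no move → L
n=1: reaches L-position 0 → W
n=2: only reaches 1(W), which is W → L
n=3: reaches L-position 2 → W
n=4: only reaches 3(W), 1(W), all W → L
n=5: reaches L-position 4 → W
n=6: only reaches 5(W), 3(W), all W → L
n=7: reaches L-position 6 → W
n=8: reaches L-position 0 → W
n=9: reaches L-position 6 → W
n=10: reaches L-position 2 → W
n=11: reaches L-position 4 → W
n=12: reaches L-position 4 → W
n=13: reaches L-position 6 → W
n=14: reaches L-position 6 → W
n=15: only reaches 14(W), 12(W), 8(W), 7(W), all W → L
n=16: reaches L-position 15 → W
n=17: only reaches 16(W), 14(W), 10(W), 9(W), all W → L
n=18: reaches L-position 17 → W
n=19: only reaches 18(W), 16(W), 12(W), 11(W), all W → L
n=20: reaches L-position 19 → W
n=21: only reaches 20(W), 18(W), 14(W), 13(W), all W → L
n=22: reaches L-position 21 → W
n=23: reaches L-position 15 → W
n=24: reaches L-position 21 → W
n=25: reaches L-position 17 → W
n=26: reaches L-position 19 → W
n=27: reaches L-position 19 → W
n=28: reaches L-position 21 → W
n=29: reaches L-position 21 → W
n=30: only reaches 29(W), 27(W), 23(W), 22(W), all W → L
n=31: reaches L-position 30 → W
n=32: only reaches 31(W), 29(W), 25(W), 24(W), all W → L
Reading off the rows marked L gives the requested list; there are 10 such values of n.

0, 2, 4, 6, 15, 17, 19, 21, 30, 32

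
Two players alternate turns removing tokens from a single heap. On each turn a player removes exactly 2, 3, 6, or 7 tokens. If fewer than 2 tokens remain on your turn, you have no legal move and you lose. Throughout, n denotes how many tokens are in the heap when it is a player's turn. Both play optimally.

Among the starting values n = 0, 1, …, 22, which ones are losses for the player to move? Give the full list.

Use the standard recursion: the mover loses at a terminal position; elsewhere, the mover wins exactly when some move hands the opponent an L position.
n=0: no move → L
n=1: no move → L
n=2: reaches L-position 0 → W
n=3: reaches L-position 1 → W
n=4: reaches L-position 1 → W
n=5: only reaches 3(W), 2(W), all W → L
n=6: reaches L-position 0 → W
n=7: reaches L-position 5 → W
n=8: reaches L-position 5 → W
n=9: only reaches 7(W), 6(W), 3(W), 2(W), all W → L
n=10: only reaches 8(W), 7(W), 4(W), 3(W), all W → L
n=11: reaches L-position 9 → W
n=12: reaches L-position 10 → W
n=13: reaches L-position 10 → W
n=14: only reaches 12(W), 11(W), 8(W), 7(W), all W → L
n=15: reaches L-position 9 → W
n=16: reaches L-position 14 → W
n=17: reaches L-position 14 → W
n=18: only reaches 16(W), 15(W), 12(W), 11(W), all W → L
n=19: only reaches 17(W), 16(W), 13(W), 12(W), all W → L
n=20: reaches L-position 18 → W
n=21: reaches L-position 19 → W
n=22: reaches L-position 19 → W
The losing starting values of n are exactly the entries labelled L in this table (8 of them).

0, 1, 5, 9, 10, 14, 18, 19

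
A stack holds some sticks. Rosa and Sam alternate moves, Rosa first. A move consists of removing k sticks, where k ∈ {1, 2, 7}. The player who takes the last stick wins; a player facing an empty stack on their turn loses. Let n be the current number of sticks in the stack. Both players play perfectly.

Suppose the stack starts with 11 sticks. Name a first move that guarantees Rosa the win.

Work bottom-up. With no move the player to move loses. Otherwise the position is W if at least one move leads to an L position for the opponent, and L if every move leads to a W.
n=0: no move → L
n=1: →0(L), so W
n=2: →0(L), so W
n=3: →2(W), 1(W) — all W, so L
n=4: →3(L), so W
n=5: →3(L), so W
n=6: →5(W), 4(W) — all W, so L
n=7: →6(L), so W
n=8: →6(L), so W
n=9: →8(W), 7(W), 2(W) — all W, so L
n=10: →9(L), so W
n=11: →9(L), so W
From 11, the L positions reachable in one move are: 9.

Remove 2, leaving 9.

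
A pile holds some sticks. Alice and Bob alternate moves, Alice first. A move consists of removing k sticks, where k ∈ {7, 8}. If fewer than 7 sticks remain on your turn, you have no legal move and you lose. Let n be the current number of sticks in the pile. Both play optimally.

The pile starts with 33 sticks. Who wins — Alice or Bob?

Use the standard recursion: the mover loses at a terminal position; elsewhere, the mover wins exactly when some move hands the opponent an L position.
n=0: no move → L
n=1: no move → L
n=2: no move → L
n=3: no move → L
n=4: no move → L
n=5: no move → L
n=6: no move → L
n=7: →0(L), so W
n=8: →1(L), so W
n=9: →2(L), so W
n=10: →3(L), so W
n=11: →4(L), so W
n=12: →5(L), so W
n=13: →6(L), so W
n=14: →6(L), so W
n=15: →8(W), 7(W) — all W, so L
n=16: →9(W), 8(W) — all W, so L
n=17: →10(W), 9(W) — all W, so L
n=18: →11(W), 10(W) — all W, so L
n=19: →12(W), 11(W) — all W, so L
n=20: →13(W), 12(W) — all W, so L
n=21: →14(W), 13(W) — all W, so L
n=22: →15(L), so W
n=23: →16(L), so W
n=24: →17(L), so W
n=25: →18(L), so W
n=26: →19(L), so W
n=27: →20(L), so W
n=28: →21(L), so W
n=29: →21(L), so W
n=30: →23(W), 22(W) — all W, so L
n=31: →24(W), 23(W) — all W, so L
n=32: →25(W), 24(W) — all W, so L
n=33: →26(W), 25(W) — all W, so L
Every move from 33 reaches a W position, so the mover loses.

Bob wins.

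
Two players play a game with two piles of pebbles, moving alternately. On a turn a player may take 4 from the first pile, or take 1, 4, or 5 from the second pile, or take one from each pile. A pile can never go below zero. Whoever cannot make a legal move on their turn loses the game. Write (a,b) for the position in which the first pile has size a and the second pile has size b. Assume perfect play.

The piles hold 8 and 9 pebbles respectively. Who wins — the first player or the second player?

The second player wins.

Positions with no move are L. A position that does have a move is losing for the player to move precisely when every available move leads to a winning position for the opponent. Fill in the labels:
No move ever increases a pile, so every position that can arise here has a ≤ 8 and b ≤ 9; it is enough to label the cells with 0 ≤ a ≤ 8 and 0 ≤ b ≤ 9.
Every move lowers a or b (never raises either), so fill the grid row by row in increasing a, and left to right within a row: each cell's successors are then already labelled.
      b=0  b=1  b=2  b=3  b=4  b=5  b=6  b=7  b=8  b=9
a=0:    L    W    L    W    W    W    W    W    L    W
a=1:    L    W    L    W    W    W    W    W    L    W
a=2:    L    W    L    W    W    W    W    W    L    W
a=3:    L    W    L    W    W    W    W    W    L    W
a=4:    W    W    W    W    L    W    L    W    W    W
a=5:    W    L    W    L    W    W    W    W    W    L
a=6:    W    L    W    L    W    W    W    W    W    L
a=7:    W    L    W    L    W    W    W    W    W    L
a=8:    L    W    W    L    W    W    W    W    W    L
Cells with no legal move (terminal, hence L): (0,0), (1,0), (2,0), (3,0).
The remaining L cells, each justified by listing all of its moves:
(0,2): L (sole option (0,1)(W) is W)
(0,8): L (options (0,7)(W), (0,4)(W), (0,3)(W) are all W)
(1,2): L (options (1,1)(W), (0,1)(W) are all W)
(1,8): L (options (1,7)(W), (1,4)(W), (1,3)(W), (0,7)(W) are all W)
(2,2): L (options (2,1)(W), (1,1)(W) are all W)
(2,8): L (options (2,7)(W), (2,4)(W), (2,3)(W), (1,7)(W) are all W)
(3,2): L (options (3,1)(W), (2,1)(W) are all W)
(3,8): L (options (3,7)(W), (3,4)(W), (3,3)(W), (2,7)(W) are all W)
(4,4): L (options (0,4)(W), (4,3)(W), (4,0)(W), (3,3)(W) are all W)
(4,6): L (options (0,6)(W), (4,5)(W), (4,2)(W), (4,1)(W), (3,5)(W) are all W)
(5,1): L (options (1,1)(W), (5,0)(W), (4,0)(W) are all W)
(5,3): L (options (1,3)(W), (5,2)(W), (4,2)(W) are all W)
(5,9): L (options (1,9)(W), (5,8)(W), (5,5)(W), (5,4)(W), (4,8)(W) are all W)
(6,1): L (options (2,1)(W), (6,0)(W), (5,0)(W) are all W)
(6,3): L (options (2,3)(W), (6,2)(W), (5,2)(W) are all W)
(6,9): L (options (2,9)(W), (6,8)(W), (6,5)(W), (6,4)(W), (5,8)(W) are all W)
(7,1): L (options (3,1)(W), (7,0)(W), (6,0)(W) are all W)
(7,3): L (options (3,3)(W), (7,2)(W), (6,2)(W) are all W)
(7,9): L (options (3,9)(W), (7,8)(W), (7,5)(W), (7,4)(W), (6,8)(W) are all W)
(8,0): L (sole option (4,0)(W) is W)
(8,3): L (options (4,3)(W), (8,2)(W), (7,2)(W) are all W)
(8,9): L (options (4,9)(W), (8,8)(W), (8,5)(W), (8,4)(W), (7,8)(W) are all W)
Every other cell has at least one move into one of the L cells above, so it is W.
Every move from (8,9) reaches a W position, so the mover loses.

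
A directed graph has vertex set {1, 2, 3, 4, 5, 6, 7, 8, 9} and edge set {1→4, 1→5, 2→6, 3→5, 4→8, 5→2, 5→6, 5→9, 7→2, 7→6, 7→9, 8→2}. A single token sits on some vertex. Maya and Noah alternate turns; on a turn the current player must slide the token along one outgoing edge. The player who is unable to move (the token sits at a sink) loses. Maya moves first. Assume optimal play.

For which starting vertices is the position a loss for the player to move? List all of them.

Use the standard recursion: the mover loses at a terminal position; elsewhere, the mover wins exactly when some move hands the opponent an L position.
Every edge goes from a vertex to one that appears earlier in the order 6, 9, 2, 7, 5, 8, 3, 4, 1, so processing vertices in that order labels each vertex after all of its successors.
6: no outgoing edge → L
9: no outgoing edge → L
2: W (go to 6, an L position)
7: W (go to 9, an L position)
5: W (go to 9, an L position)
8: L (sole option 2(W) is W)
3: L (sole option 5(W) is W)
4: W (go to 8, an L position)
1: L (options 4(W), 5(W) are all W)
Reading off the rows marked L gives the requested list; there are 5 such vertices.

1, 3, 6, 8, 9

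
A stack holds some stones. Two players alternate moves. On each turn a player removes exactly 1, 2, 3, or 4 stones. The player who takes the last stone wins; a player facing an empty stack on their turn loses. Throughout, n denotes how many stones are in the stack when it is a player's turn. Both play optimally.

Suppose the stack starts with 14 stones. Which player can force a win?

The first player wins.

Positions with no move are L. A position that does have a move is losing for the player to move precisely when every available move leads to a winning position for the opponent. Fill in the labels:
n=0: no move → L
n=1: can move to 0, which is L ⇒ W
n=2: can move to 0, which is L ⇒ W
n=3: can move to 0, which is L ⇒ W
n=4: can move to 0, which is L ⇒ W
n=5: moves to 4(W), 3(W), 2(W), 1(W); every one is W ⇒ L
n=6: can move to 5, which is L ⇒ W
n=7: can move to 5, which is L ⇒ W
n=8: can move to 5, which is L ⇒ W
n=9: can move to 5, which is L ⇒ W
n=10: moves to 9(W), 8(W), 7(W), 6(W); every one is W ⇒ L
n=11: can move to 10, which is L ⇒ W
n=12: can move to 10, which is L ⇒ W
n=13: can move to 10, which is L ⇒ W
n=14: can move to 10, which is L ⇒ W
From 14 the player to move can remove 4, leaving 10, reaching an L position.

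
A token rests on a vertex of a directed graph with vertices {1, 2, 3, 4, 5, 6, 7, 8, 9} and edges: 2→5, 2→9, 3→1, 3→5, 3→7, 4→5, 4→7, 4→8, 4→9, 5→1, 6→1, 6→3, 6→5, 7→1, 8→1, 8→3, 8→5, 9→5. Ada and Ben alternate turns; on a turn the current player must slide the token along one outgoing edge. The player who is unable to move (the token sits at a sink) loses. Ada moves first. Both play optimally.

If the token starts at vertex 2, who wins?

Build the W/L table. Terminal = L. A non-terminal position is W if it has a move to some L; otherwise it is L.
Every edge goes from a vertex to one that appears earlier in the order 1, 7, 5, 9, 2, 3, 6, 8, 4, so processing vertices in that order labels each vertex after all of its successors.
1: no outgoing edge → L
7: W (go to 1, an L position)
5: W (go to 1, an L position)
9: L (sole option 5(W) is W)
2: W (go to 9, an L position)
3: W (go to 1, an L position)
6: W (go to 1, an L position)
8: W (go to 1, an L position)
4: W (go to 9, an L position)
The starting position 2 is W: Ada should move to 9, handing over an L position.

Ada wins.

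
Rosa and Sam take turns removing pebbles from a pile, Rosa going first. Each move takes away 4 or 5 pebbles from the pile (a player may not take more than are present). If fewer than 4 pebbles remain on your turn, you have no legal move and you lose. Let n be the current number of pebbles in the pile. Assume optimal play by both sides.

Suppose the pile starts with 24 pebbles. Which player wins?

Classify positions by backward induction: terminal positions (no move available) are L. From any other position, the mover wins iff some move reaches an L.
n=0: no move → L
n=1: no move → L
n=2: no move → L
n=3: no move → L
n=4: →0(L), so W
n=5: →1(L), so W
n=6: →2(L), so W
n=7: →3(L), so W
n=8: →3(L), so W
n=9: →5(W), 4(W) — all W, so L
n=10: →6(W), 5(W) — all W, so L
n=11: →7(W), 6(W) — all W, so L
n=12: →8(W), 7(W) — all W, so L
n=13: →9(L), so W
n=14: →10(L), so W
n=15: →11(L), so W
n=16: →12(L), so W
n=17: →12(L), so W
n=18: →14(W), 13(W) — all W, so L
n=19: →15(W), 14(W) — all W, so L
n=20: →16(W), 15(W) — all W, so L
n=21: →17(W), 16(W) — all W, so L
n=22: →18(L), so W
n=23: →19(L), so W
n=24: →20(L), so W
From 24 Rosa can remove 4, leaving 20, reaching an L position.

Rosa wins.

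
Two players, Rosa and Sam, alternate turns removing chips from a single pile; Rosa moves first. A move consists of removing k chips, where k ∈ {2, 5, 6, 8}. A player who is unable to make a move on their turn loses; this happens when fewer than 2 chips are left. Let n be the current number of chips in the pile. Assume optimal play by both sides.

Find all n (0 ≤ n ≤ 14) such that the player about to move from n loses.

Compute win/loss labels from the base case upward. A position with no move is L. Any other position is W if it can reach an L in one move, else L.
n=0: no move → L
n=1: no move → L
n=2: →0(L), so W
n=3: →1(L), so W
n=4: →2(W) only, which is W, so L
n=5: →0(L), so W
n=6: →4(L), so W
n=7: →1(L), so W
n=8: →0(L), so W
n=9: →4(L), so W
n=10: →4(L), so W
n=11: →9(W), 6(W), 5(W), 3(W) — all W, so L
n=12: →4(L), so W
n=13: →11(L), so W
n=14: →12(W), 9(W), 8(W), 6(W) — all W, so L
Reading off the rows marked L gives the requested list; there are 5 such values of n.

0, 1, 4, 11, 14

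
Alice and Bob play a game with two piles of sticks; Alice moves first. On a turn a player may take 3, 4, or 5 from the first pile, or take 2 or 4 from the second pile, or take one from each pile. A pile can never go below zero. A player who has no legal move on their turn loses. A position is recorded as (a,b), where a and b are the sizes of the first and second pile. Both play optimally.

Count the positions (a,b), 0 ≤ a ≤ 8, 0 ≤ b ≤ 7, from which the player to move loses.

Use the standard recursion: the mover loses at a terminal position; elsewhere, the mover wins exactly when some move hands the opponent an L position.
Every move lowers a or b (never raises either), so fill the grid row by row in increasing a, and left to right within a row: each cell's successors are then already labelled.
      b=0  b=1  b=2  b=3  b=4  b=5  b=6  b=7
a=0:    L    L    W    W    W    W    L    L
a=1:    L    W    W    L    W    W    L    W
a=2:    L    W    W    L    W    W    L    W
a=3:    W    W    L    L    W    W    W    W
a=4:    W    W    L    W    W    L    W    W
a=5:    W    W    L    W    W    L    W    W
a=6:    W    L    W    W    L    W    W    L
a=7:    W    L    W    W    L    W    W    L
a=8:    L    L    W    W    W    W    L    L
Cells with no legal move (terminal, hence L): (0,0), (0,1), (1,0), (2,0).
The remaining L cells, each justified by listing all of its moves:
(0,6): L (options (0,4)(W), (0,2)(W) are all W)
(0,7): L (options (0,5)(W), (0,3)(W) are all W)
(1,3): L (options (1,1)(W), (0,2)(W) are all W)
(1,6): L (options (1,4)(W), (1,2)(W), (0,5)(W) are all W)
(2,3): L (options (2,1)(W), (1,2)(W) are all W)
(2,6): L (options (2,4)(W), (2,2)(W), (1,5)(W) are all W)
(3,2): L (options (0,2)(W), (3,0)(W), (2,1)(W) are all W)
(3,3): L (options (0,3)(W), (3,1)(W), (2,2)(W) are all W)
(4,2): L (options (1,2)(W), (0,2)(W), (4,0)(W), (3,1)(W) are all W)
(4,5): L (options (1,5)(W), (0,5)(W), (4,3)(W), (4,1)(W), (3,4)(W) are all W)
(5,2): L (options (2,2)(W), (1,2)(W), (0,2)(W), (5,0)(W), (4,1)(W) are all W)
(5,5): L (options (2,5)(W), (1,5)(W), (0,5)(W), (5,3)(W), (5,1)(W), (4,4)(W) are all W)
(6,1): L (options (3,1)(W), (2,1)(W), (1,1)(W), (5,0)(W) are all W)
(6,4): L (options (3,4)(W), (2,4)(W), (1,4)(W), (6,2)(W), (6,0)(W), (5,3)(W) are all W)
(6,7): L (options (3,7)(W), (2,7)(W), (1,7)(W), (6,5)(W), (6,3)(W), (5,6)(W) are all W)
(7,1): L (options (4,1)(W), (3,1)(W), (2,1)(W), (6,0)(W) are all W)
(7,4): L (options (4,4)(W), (3,4)(W), (2,4)(W), (7,2)(W), (7,0)(W), (6,3)(W) are all W)
(7,7): L (options (4,7)(W), (3,7)(W), (2,7)(W), (7,5)(W), (7,3)(W), (6,6)(W) are all W)
(8,0): L (options (5,0)(W), (4,0)(W), (3,0)(W) are all W)
(8,1): L (options (5,1)(W), (4,1)(W), (3,1)(W), (7,0)(W) are all W)
(8,6): L (options (5,6)(W), (4,6)(W), (3,6)(W), (8,4)(W), (8,2)(W), (7,5)(W) are all W)
(8,7): L (options (5,7)(W), (4,7)(W), (3,7)(W), (8,5)(W), (8,3)(W), (7,6)(W) are all W)
Every other cell has at least one move into one of the L cells above, so it is W.
L cells per row: a=0: 4, a=1: 3, a=2: 3, a=3: 2, a=4: 2, a=5: 2, a=6: 3, a=7: 3, a=8: 4; total 26.

26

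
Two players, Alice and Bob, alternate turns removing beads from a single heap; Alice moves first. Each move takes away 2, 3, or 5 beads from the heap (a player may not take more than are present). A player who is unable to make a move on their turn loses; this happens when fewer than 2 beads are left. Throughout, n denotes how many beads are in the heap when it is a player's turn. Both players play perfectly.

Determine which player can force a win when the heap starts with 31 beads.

Label each position W (a win for the player to move) or L (a loss). A position with no legal move is L; any other position is W exactly when some move reaches an L, and L when every move reaches a W.
n=0: no move → L
n=1: no move → L
n=2: can move to 0, which is L ⇒ W
n=3: can move to 1, which is L ⇒ W
n=4: can move to 1, which is L ⇒ W
n=5: can move to 0, which is L ⇒ W
n=6: can move to 1, which is L ⇒ W
n=7: moves to 5(W), 4(W), 2(W); every one is W ⇒ L
n=8: moves to 6(W), 5(W), 3(W); every one is W ⇒ L
n=9: can move to 7, which is L ⇒ W
n=10: can move to 8, which is L ⇒ W
n=11: can move to 8, which is L ⇒ W
n=12: can move to 7, which is L ⇒ W
n=13: can move to 8, which is L ⇒ W
n=14: moves to 12(W), 11(W), 9(W); every one is W ⇒ L
n=15: moves to 13(W), 12(W), 10(W); every one is W ⇒ L
n=16: can move to 14, which is L ⇒ W
n=17: can move to 15, which is L ⇒ W
n=18: can move to 15, which is L ⇒ W
n=19: can move to 14, which is L ⇒ W
n=20: can move to 15, which is L ⇒ W
n=21: moves to 19(W), 18(W), 16(W); every one is W ⇒ L
n=22: moves to 20(W), 19(W), 17(W); every one is W ⇒ L
n=23: can move to 21, which is L ⇒ W
n=24: can move to 22, which is L ⇒ W
n=25: can move to 22, which is L ⇒ W
n=26: can move to 21, which is L ⇒ W
n=27: can move to 22, which is L ⇒ W
n=28: moves to 26(W), 25(W), 23(W); every one is W ⇒ L
n=29: moves to 27(W), 26(W), 24(W); every one is W ⇒ L
n=30: can move to 28, which is L ⇒ W
n=31: can move to 29, which is L ⇒ W
From 31 Alice can remove 2, leaving 29, reaching an L position.

Alice wins.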